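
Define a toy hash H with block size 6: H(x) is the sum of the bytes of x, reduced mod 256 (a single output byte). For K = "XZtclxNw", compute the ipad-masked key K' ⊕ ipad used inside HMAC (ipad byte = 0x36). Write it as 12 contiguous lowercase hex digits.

043636363636

Key "XZtclxNw" = 58 5a 74 63 6c 78 4e 77 is 8 bytes > B = 6, so hash it first: H(key) = 32, then zero-pad to 6 bytes: K' = 32 00 00 00 00 00.
XOR each byte with 0x36: 32⊕36=04, 00⊕36=36, 00⊕36=36, 00⊕36=36, 00⊕36=36, 00⊕36=36.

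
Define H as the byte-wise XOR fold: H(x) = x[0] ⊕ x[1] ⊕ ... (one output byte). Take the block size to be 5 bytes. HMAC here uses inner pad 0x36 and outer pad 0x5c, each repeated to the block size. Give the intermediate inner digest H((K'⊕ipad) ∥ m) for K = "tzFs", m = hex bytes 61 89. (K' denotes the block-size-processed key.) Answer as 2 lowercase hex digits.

e5

Key "tzFs" = 74 7a 46 73 is 4 bytes ≤ B = 5; zero-pad to 5 bytes: K' = 74 7a 46 73 00.
K' ⊕ ipad = 42 4c 70 45 36.
Inner input = 42 4c 70 45 36 ∥ 61 89.
Inner hash: XOR 42⊕4c⊕70⊕45⊕36⊕61⊕89 = e5.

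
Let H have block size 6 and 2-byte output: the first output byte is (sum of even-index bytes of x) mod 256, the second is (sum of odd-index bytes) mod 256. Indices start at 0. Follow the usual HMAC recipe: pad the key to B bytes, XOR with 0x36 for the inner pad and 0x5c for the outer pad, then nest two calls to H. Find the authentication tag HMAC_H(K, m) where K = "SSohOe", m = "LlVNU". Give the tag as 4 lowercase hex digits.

834c

Key "SSohOe" = 53 53 6f 68 4f 65 is exactly B = 6 bytes: K' = 53 53 6f 68 4f 65.
K' ⊕ ipad = 65 65 59 5e 79 53.  K' ⊕ opad = 0f 0f 33 34 13 39.
Inner input = (K'⊕ipad) ∥ m = 65 65 59 5e 79 53 ∥ 4c 6c 56 4e 55.
Inner hash: even-index sum = 558 mod 256 = 46; odd-index sum = 464 mod 256 = 208 → 2e d0.
Outer input = (K'⊕opad) ∥ inner = 0f 0f 33 34 13 39 ∥ 2e d0.
Outer hash (tag): even-index sum = 131 mod 256 = 131; odd-index sum = 332 mod 256 = 76 → 83 4c.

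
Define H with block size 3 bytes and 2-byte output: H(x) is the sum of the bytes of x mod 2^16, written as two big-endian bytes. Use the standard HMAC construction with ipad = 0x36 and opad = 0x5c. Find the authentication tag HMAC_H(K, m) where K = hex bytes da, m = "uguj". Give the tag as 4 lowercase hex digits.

0154

Key hex bytes da is 1 byte ≤ B = 3; zero-pad to 3 bytes: K' = da 00 00.
K' ⊕ ipad = ec 36 36.  K' ⊕ opad = 86 5c 5c.
Inner input = (K'⊕ipad) ∥ m = ec 36 36 ∥ 75 67 75 6a.
Inner hash: sum = 236+54+54+117+103+117+106 = 787 → 03 13.
Outer input = (K'⊕opad) ∥ inner = 86 5c 5c ∥ 03 13.
Outer hash (tag): sum = 134+92+92+3+19 = 340 → 01 54.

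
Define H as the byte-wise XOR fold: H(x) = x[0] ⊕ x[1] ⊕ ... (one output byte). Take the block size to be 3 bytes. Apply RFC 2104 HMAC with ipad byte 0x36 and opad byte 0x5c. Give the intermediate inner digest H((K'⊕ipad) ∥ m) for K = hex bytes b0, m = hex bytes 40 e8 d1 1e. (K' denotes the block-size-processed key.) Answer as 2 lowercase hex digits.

e1

Key hex bytes b0 is 1 byte ≤ B = 3; zero-pad to 3 bytes: K' = b0 00 00.
K' ⊕ ipad = 86 36 36.
Inner input = 86 36 36 ∥ 40 e8 d1 1e.
Inner hash: XOR 86⊕36⊕36⊕40⊕e8⊕d1⊕1e = e1.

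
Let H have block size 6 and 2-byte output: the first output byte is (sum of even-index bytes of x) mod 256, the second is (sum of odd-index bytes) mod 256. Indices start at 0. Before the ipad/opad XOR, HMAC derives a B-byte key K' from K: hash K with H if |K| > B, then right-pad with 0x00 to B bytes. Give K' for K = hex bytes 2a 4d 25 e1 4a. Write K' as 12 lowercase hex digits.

2a4d25e14a00

Key hex bytes 2a 4d 25 e1 4a is 5 bytes ≤ B = 6; zero-pad to 6 bytes: K' = 2a 4d 25 e1 4a 00.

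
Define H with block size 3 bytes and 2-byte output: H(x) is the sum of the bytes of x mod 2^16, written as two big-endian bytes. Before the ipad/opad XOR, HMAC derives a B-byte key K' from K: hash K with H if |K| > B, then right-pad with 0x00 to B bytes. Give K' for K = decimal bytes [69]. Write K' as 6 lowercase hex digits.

Key decimal bytes [69] = 45 is 1 byte ≤ B = 3; zero-pad to 3 bytes: K' = 45 00 00.

450000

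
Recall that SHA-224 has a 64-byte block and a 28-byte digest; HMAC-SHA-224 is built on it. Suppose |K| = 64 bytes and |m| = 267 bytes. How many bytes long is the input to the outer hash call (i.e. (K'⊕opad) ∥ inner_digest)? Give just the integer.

Key is 64 ≤ 64 bytes, zero-padded: |K'| = 64.
Outer input = (K'⊕opad) ∥ H(inner) → 64 + 28 = 92 bytes.

92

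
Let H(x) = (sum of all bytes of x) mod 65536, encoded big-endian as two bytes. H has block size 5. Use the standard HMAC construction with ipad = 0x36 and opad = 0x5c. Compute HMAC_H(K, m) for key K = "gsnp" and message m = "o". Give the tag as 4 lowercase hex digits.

01fe

Key "gsnp" = 67 73 6e 70 is 4 bytes ≤ B = 5; zero-pad to 5 bytes: K' = 67 73 6e 70 00.
K' ⊕ ipad = 51 45 58 46 36.  K' ⊕ opad = 3b 2f 32 2c 5c.
Inner input = (K'⊕ipad) ∥ m = 51 45 58 46 36 ∥ 6f.
Inner hash: sum = 81+69+88+70+54+111 = 473 → 01 d9.
Outer input = (K'⊕opad) ∥ inner = 3b 2f 32 2c 5c ∥ 01 d9.
Outer hash (tag): sum = 59+47+50+44+92+1+217 = 510 → 01 fe.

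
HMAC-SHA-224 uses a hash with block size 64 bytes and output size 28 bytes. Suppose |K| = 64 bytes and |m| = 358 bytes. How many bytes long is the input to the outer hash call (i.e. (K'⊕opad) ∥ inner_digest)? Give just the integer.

Key is 64 ≤ 64 bytes, zero-padded: |K'| = 64.
Outer input = (K'⊕opad) ∥ H(inner) → 64 + 28 = 92 bytes.

92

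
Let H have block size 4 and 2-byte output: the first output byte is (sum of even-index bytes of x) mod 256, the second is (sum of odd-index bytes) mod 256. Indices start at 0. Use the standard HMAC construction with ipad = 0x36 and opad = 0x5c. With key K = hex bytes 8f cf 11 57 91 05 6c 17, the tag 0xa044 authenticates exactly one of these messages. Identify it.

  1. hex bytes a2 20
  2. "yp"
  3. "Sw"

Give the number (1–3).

Key hex bytes 8f cf 11 57 91 05 6c 17 is 8 bytes > B = 4, so hash it first: H(key) = 9d 42, then zero-pad to 4 bytes: K' = 9d 42 00 00.
K' ⊕ ipad = ab 74 36 36; K' ⊕ opad = c1 1e 5c 5c.
m1: inner = H(ab 74 36 36 a2 20) = 83 ca; tag = H(c1 1e 5c 5c 83 ca) = a044 ← matches
m2: inner = H(ab 74 36 36 79 70) = 5a 1a; tag = H(c1 1e 5c 5c 5a 1a) = 7794
m3: inner = H(ab 74 36 36 53 77) = 34 21; tag = H(c1 1e 5c 5c 34 21) = 519b

1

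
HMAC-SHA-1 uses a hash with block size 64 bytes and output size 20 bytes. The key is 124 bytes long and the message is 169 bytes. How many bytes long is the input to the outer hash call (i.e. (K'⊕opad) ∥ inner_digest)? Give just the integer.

Key is 124 > 64 bytes, so it is hashed to 20 bytes then zero-padded to 64: |K'| = 64.
Outer input = (K'⊕opad) ∥ H(inner) → 64 + 20 = 84 bytes.

84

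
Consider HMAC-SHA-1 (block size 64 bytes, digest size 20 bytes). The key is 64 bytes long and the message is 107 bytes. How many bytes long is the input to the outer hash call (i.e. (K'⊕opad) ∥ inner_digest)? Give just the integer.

84

Key is 64 ≤ 64 bytes, zero-padded: |K'| = 64.
Outer input = (K'⊕opad) ∥ H(inner) → 64 + 20 = 84 bytes.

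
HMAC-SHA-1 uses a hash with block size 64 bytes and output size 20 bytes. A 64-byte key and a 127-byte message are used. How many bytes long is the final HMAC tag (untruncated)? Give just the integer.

20

The tag is one SHA-1 digest: 20 bytes.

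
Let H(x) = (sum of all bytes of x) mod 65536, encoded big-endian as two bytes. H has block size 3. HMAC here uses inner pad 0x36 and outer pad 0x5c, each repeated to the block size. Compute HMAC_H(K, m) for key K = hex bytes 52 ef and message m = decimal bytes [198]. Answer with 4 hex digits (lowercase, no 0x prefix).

0158

Key hex bytes 52 ef is 2 bytes ≤ B = 3; zero-pad to 3 bytes: K' = 52 ef 00.
K' ⊕ ipad = 64 d9 36.  K' ⊕ opad = 0e b3 5c.
Inner input = (K'⊕ipad) ∥ m = 64 d9 36 ∥ c6.
Inner hash: sum = 100+217+54+198 = 569 → 02 39.
Outer input = (K'⊕opad) ∥ inner = 0e b3 5c ∥ 02 39.
Outer hash (tag): sum = 14+179+92+2+57 = 344 → 01 58.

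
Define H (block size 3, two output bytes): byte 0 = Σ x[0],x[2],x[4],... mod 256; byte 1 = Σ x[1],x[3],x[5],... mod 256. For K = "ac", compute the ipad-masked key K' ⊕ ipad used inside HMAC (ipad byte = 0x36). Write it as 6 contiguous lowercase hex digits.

Key "ac" = 61 63 is 2 bytes ≤ B = 3; zero-pad to 3 bytes: K' = 61 63 00.
XOR each byte with 0x36: 61⊕36=57, 63⊕36=55, 00⊕36=36.

575536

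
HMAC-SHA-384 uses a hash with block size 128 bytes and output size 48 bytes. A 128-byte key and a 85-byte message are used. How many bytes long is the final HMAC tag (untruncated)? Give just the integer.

The tag is one SHA-384 digest: 48 bytes.

48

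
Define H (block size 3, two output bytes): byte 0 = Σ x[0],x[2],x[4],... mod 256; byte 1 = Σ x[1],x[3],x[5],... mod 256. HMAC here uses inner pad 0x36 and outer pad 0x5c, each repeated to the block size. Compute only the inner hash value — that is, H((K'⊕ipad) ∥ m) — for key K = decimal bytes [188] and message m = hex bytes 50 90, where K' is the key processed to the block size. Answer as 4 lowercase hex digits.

Key decimal bytes [188] = bc is 1 byte ≤ B = 3; zero-pad to 3 bytes: K' = bc 00 00.
K' ⊕ ipad = 8a 36 36.
Inner input = 8a 36 36 ∥ 50 90.
Inner hash: even-index sum = 336 mod 256 = 80; odd-index sum = 134 mod 256 = 134 → 50 86.

5086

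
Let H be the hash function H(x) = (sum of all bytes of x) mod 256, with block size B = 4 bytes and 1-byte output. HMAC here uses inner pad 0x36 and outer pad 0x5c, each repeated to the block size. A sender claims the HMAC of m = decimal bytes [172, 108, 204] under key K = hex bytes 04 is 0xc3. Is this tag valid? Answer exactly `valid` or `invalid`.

Key hex bytes 04 is 1 byte ≤ B = 4; zero-pad to 4 bytes: K' = 04 00 00 00.
K' ⊕ ipad = 32 36 36 36; K' ⊕ opad = 58 5c 5c 5c.
Inner hash: sum = 50+54+54+54+172+108+204 = 696; mod 256 = 184 → b8.
Outer hash (recomputed tag): sum = 88+92+92+92+184 = 548; mod 256 = 36 → 24.
Recomputed tag = 24; claimed = c3 → mismatch.

invalid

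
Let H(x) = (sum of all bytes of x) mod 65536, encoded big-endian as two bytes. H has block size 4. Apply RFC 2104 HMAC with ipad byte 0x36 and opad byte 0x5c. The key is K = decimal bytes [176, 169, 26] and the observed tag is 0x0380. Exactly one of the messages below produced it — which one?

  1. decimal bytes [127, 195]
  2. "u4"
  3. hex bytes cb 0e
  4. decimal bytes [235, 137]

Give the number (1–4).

Key decimal bytes [176, 169, 26] = b0 a9 1a is 3 bytes ≤ B = 4; zero-pad to 4 bytes: K' = b0 a9 1a 00.
K' ⊕ ipad = 86 9f 2c 36; K' ⊕ opad = ec f5 46 5c.
m1: inner = H(86 9f 2c 36 7f c3) = 02 c9; tag = H(ec f5 46 5c 02 c9) = 034e
m2: inner = H(86 9f 2c 36 75 34) = 02 30; tag = H(ec f5 46 5c 02 30) = 02b5
m3: inner = H(86 9f 2c 36 cb 0e) = 02 60; tag = H(ec f5 46 5c 02 60) = 02e5
m4: inner = H(86 9f 2c 36 eb 89) = 02 fb; tag = H(ec f5 46 5c 02 fb) = 0380 ← matches

4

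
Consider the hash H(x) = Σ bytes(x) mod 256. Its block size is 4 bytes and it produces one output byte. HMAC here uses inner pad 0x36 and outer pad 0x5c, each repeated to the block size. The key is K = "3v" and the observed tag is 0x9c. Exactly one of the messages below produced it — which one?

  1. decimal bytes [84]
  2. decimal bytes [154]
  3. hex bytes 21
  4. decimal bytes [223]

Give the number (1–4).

Key "3v" = 33 76 is 2 bytes ≤ B = 4; zero-pad to 4 bytes: K' = 33 76 00 00.
K' ⊕ ipad = 05 40 36 36; K' ⊕ opad = 6f 2a 5c 5c.
m1: inner = H(05 40 36 36 54) = 05; tag = H(6f 2a 5c 5c 05) = 56
m2: inner = H(05 40 36 36 9a) = 4b; tag = H(6f 2a 5c 5c 4b) = 9c ← matches
m3: inner = H(05 40 36 36 21) = d2; tag = H(6f 2a 5c 5c d2) = 23
m4: inner = H(05 40 36 36 df) = 90; tag = H(6f 2a 5c 5c 90) = e1

2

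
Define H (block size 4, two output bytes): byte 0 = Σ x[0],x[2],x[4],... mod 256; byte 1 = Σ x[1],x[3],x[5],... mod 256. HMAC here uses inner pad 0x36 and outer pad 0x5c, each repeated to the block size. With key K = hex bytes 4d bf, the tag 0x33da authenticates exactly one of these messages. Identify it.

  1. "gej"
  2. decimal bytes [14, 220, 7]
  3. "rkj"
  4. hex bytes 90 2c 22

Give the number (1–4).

Key hex bytes 4d bf is 2 bytes ≤ B = 4; zero-pad to 4 bytes: K' = 4d bf 00 00.
K' ⊕ ipad = 7b 89 36 36; K' ⊕ opad = 11 e3 5c 5c.
m1: inner = H(7b 89 36 36 67 65 6a) = 82 24; tag = H(11 e3 5c 5c 82 24) = ef63
m2: inner = H(7b 89 36 36 0e dc 07) = c6 9b; tag = H(11 e3 5c 5c c6 9b) = 33da ← matches
m3: inner = H(7b 89 36 36 72 6b 6a) = 8d 2a; tag = H(11 e3 5c 5c 8d 2a) = fa69
m4: inner = H(7b 89 36 36 90 2c 22) = 63 eb; tag = H(11 e3 5c 5c 63 eb) = d02a

2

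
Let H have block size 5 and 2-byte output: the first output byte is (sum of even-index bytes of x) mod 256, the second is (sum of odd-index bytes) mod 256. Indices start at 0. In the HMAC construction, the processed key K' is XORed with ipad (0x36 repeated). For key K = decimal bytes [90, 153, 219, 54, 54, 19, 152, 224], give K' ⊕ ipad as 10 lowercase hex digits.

35f4363636

Key decimal bytes [90, 153, 219, 54, 54, 19, 152, 224] = 5a 99 db 36 36 13 98 e0 is 8 bytes > B = 5, so hash it first: H(key) = 03 c2, then zero-pad to 5 bytes: K' = 03 c2 00 00 00.
XOR each byte with 0x36: 03⊕36=35, c2⊕36=f4, 00⊕36=36, 00⊕36=36, 00⊕36=36.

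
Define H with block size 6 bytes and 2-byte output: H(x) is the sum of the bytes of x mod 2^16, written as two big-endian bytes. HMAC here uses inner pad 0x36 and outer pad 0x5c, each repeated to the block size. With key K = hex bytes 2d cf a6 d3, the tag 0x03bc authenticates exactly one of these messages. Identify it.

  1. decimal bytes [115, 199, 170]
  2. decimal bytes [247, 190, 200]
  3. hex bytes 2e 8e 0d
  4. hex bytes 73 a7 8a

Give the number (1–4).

Key hex bytes 2d cf a6 d3 is 4 bytes ≤ B = 6; zero-pad to 6 bytes: K' = 2d cf a6 d3 00 00.
K' ⊕ ipad = 1b f9 90 e5 36 36; K' ⊕ opad = 71 93 fa 8f 5c 5c.
m1: inner = H(1b f9 90 e5 36 36 73 c7 aa) = 04 d9; tag = H(71 93 fa 8f 5c 5c 04 d9) = 0422
m2: inner = H(1b f9 90 e5 36 36 f7 be c8) = 05 72; tag = H(71 93 fa 8f 5c 5c 05 72) = 03bc ← matches
m3: inner = H(1b f9 90 e5 36 36 2e 8e 0d) = 03 be; tag = H(71 93 fa 8f 5c 5c 03 be) = 0406
m4: inner = H(1b f9 90 e5 36 36 73 a7 8a) = 04 99; tag = H(71 93 fa 8f 5c 5c 04 99) = 03e2

2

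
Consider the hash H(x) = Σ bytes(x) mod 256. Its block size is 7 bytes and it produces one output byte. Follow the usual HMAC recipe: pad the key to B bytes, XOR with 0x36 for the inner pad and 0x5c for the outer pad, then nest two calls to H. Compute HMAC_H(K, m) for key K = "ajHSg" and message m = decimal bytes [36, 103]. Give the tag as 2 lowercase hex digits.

67

Key "ajHSg" = 61 6a 48 53 67 is 5 bytes ≤ B = 7; zero-pad to 7 bytes: K' = 61 6a 48 53 67 00 00.
K' ⊕ ipad = 57 5c 7e 65 51 36 36.  K' ⊕ opad = 3d 36 14 0f 3b 5c 5c.
Inner input = (K'⊕ipad) ∥ m = 57 5c 7e 65 51 36 36 ∥ 24 67.
Inner hash: sum = 87+92+126+101+81+54+54+36+103 = 734; mod 256 = 222 → de.
Outer input = (K'⊕opad) ∥ inner = 3d 36 14 0f 3b 5c 5c ∥ de.
Outer hash (tag): sum = 61+54+20+15+59+92+92+222 = 615; mod 256 = 103 → 67.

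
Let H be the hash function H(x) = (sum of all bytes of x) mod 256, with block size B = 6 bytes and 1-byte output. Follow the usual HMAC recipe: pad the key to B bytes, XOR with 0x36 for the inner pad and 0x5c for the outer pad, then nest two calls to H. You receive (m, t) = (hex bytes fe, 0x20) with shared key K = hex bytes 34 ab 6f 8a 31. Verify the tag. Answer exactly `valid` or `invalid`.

valid

Key hex bytes 34 ab 6f 8a 31 is 5 bytes ≤ B = 6; zero-pad to 6 bytes: K' = 34 ab 6f 8a 31 00.
K' ⊕ ipad = 02 9d 59 bc 07 36; K' ⊕ opad = 68 f7 33 d6 6d 5c.
Inner hash: sum = 2+157+89+188+7+54+254 = 751; mod 256 = 239 → ef.
Outer hash (recomputed tag): sum = 104+247+51+214+109+92+239 = 1056; mod 256 = 32 → 20.
Recomputed tag = 20; claimed = 20 → match.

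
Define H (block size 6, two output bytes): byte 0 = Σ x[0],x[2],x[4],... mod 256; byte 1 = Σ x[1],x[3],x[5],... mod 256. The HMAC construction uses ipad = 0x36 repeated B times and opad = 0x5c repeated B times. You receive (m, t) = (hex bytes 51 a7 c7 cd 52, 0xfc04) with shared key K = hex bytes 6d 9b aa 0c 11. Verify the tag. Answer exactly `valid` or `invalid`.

Key hex bytes 6d 9b aa 0c 11 is 5 bytes ≤ B = 6; zero-pad to 6 bytes: K' = 6d 9b aa 0c 11 00.
K' ⊕ ipad = 5b ad 9c 3a 27 36; K' ⊕ opad = 31 c7 f6 50 4d 5c.
Inner hash: even-index sum = 648 mod 256 = 136; odd-index sum = 657 mod 256 = 145 → 88 91.
Outer hash (recomputed tag): even-index sum = 508 mod 256 = 252; odd-index sum = 516 mod 256 = 4 → fc 04.
Recomputed tag = fc04; claimed = fc04 → match.

valid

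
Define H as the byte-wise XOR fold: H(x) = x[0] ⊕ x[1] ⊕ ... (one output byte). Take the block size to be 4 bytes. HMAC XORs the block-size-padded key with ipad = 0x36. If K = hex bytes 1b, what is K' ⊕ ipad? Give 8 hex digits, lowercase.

2d363636

Key hex bytes 1b is 1 byte ≤ B = 4; zero-pad to 4 bytes: K' = 1b 00 00 00.
XOR each byte with 0x36: 1b⊕36=2d, 00⊕36=36, 00⊕36=36, 00⊕36=36.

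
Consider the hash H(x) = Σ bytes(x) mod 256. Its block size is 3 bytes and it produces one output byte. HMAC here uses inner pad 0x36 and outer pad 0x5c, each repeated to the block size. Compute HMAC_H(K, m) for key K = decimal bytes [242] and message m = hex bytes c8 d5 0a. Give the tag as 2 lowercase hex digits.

3d

Key decimal bytes [242] = f2 is 1 byte ≤ B = 3; zero-pad to 3 bytes: K' = f2 00 00.
K' ⊕ ipad = c4 36 36.  K' ⊕ opad = ae 5c 5c.
Inner input = (K'⊕ipad) ∥ m = c4 36 36 ∥ c8 d5 0a.
Inner hash: sum = 196+54+54+200+213+10 = 727; mod 256 = 215 → d7.
Outer input = (K'⊕opad) ∥ inner = ae 5c 5c ∥ d7.
Outer hash (tag): sum = 174+92+92+215 = 573; mod 256 = 61 → 3d.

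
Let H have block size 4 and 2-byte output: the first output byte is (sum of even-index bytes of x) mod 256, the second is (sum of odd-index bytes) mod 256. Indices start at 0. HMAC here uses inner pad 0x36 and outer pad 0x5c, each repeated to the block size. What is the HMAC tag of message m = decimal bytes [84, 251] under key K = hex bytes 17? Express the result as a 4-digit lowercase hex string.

521f

Key hex bytes 17 is 1 byte ≤ B = 4; zero-pad to 4 bytes: K' = 17 00 00 00.
K' ⊕ ipad = 21 36 36 36.  K' ⊕ opad = 4b 5c 5c 5c.
Inner input = (K'⊕ipad) ∥ m = 21 36 36 36 ∥ 54 fb.
Inner hash: even-index sum = 171 mod 256 = 171; odd-index sum = 359 mod 256 = 103 → ab 67.
Outer input = (K'⊕opad) ∥ inner = 4b 5c 5c 5c ∥ ab 67.
Outer hash (tag): even-index sum = 338 mod 256 = 82; odd-index sum = 287 mod 256 = 31 → 52 1f.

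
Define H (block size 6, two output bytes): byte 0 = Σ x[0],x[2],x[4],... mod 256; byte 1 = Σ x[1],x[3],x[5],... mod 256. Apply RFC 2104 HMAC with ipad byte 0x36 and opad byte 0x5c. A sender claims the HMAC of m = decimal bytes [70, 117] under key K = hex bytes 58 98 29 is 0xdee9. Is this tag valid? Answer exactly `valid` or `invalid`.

invalid

Key hex bytes 58 98 29 is 3 bytes ≤ B = 6; zero-pad to 6 bytes: K' = 58 98 29 00 00 00.
K' ⊕ ipad = 6e ae 1f 36 36 36; K' ⊕ opad = 04 c4 75 5c 5c 5c.
Inner hash: even-index sum = 265 mod 256 = 9; odd-index sum = 399 mod 256 = 143 → 09 8f.
Outer hash (recomputed tag): even-index sum = 222 mod 256 = 222; odd-index sum = 523 mod 256 = 11 → de 0b.
Recomputed tag = de0b; claimed = dee9 → mismatch.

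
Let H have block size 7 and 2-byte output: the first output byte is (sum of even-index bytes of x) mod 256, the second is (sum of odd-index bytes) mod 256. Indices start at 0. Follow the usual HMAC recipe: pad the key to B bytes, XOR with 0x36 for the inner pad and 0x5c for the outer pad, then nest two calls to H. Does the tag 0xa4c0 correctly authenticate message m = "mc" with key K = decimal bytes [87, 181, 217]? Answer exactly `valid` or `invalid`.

valid

Key decimal bytes [87, 181, 217] = 57 b5 d9 is 3 bytes ≤ B = 7; zero-pad to 7 bytes: K' = 57 b5 d9 00 00 00 00.
K' ⊕ ipad = 61 83 ef 36 36 36 36; K' ⊕ opad = 0b e9 85 5c 5c 5c 5c.
Inner hash: even-index sum = 543 mod 256 = 31; odd-index sum = 348 mod 256 = 92 → 1f 5c.
Outer hash (recomputed tag): even-index sum = 420 mod 256 = 164; odd-index sum = 448 mod 256 = 192 → a4 c0.
Recomputed tag = a4c0; claimed = a4c0 → match.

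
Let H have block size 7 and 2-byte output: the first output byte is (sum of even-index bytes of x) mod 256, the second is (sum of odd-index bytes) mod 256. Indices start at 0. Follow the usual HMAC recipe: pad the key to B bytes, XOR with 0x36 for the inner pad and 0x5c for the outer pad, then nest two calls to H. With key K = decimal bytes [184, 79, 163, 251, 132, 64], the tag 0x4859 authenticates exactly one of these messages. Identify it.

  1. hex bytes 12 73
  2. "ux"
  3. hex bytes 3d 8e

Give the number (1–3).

2

Key decimal bytes [184, 79, 163, 251, 132, 64] = b8 4f a3 fb 84 40 is 6 bytes ≤ B = 7; zero-pad to 7 bytes: K' = b8 4f a3 fb 84 40 00.
K' ⊕ ipad = 8e 79 95 cd b2 76 36; K' ⊕ opad = e4 13 ff a7 d8 1c 5c.
m1: inner = H(8e 79 95 cd b2 76 36 12 73) = 7e ce; tag = H(e4 13 ff a7 d8 1c 5c 7e ce) = e554
m2: inner = H(8e 79 95 cd b2 76 36 75 78) = 83 31; tag = H(e4 13 ff a7 d8 1c 5c 83 31) = 4859 ← matches
m3: inner = H(8e 79 95 cd b2 76 36 3d 8e) = 99 f9; tag = H(e4 13 ff a7 d8 1c 5c 99 f9) = 106f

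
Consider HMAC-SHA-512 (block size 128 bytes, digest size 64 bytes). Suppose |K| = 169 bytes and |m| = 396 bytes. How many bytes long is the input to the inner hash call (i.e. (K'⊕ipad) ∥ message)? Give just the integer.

524

Key is 169 > 128 bytes, so it is hashed to 64 bytes then zero-padded to 128: |K'| = 128.
Inner input = (K'⊕ipad) ∥ m → 128 + 396 = 524 bytes.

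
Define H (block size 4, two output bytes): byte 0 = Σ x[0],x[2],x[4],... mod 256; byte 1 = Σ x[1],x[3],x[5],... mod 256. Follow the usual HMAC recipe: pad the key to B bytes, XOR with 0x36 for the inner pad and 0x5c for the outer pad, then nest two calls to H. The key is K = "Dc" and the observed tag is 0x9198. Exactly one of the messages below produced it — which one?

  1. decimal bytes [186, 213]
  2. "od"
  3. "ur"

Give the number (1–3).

Key "Dc" = 44 63 is 2 bytes ≤ B = 4; zero-pad to 4 bytes: K' = 44 63 00 00.
K' ⊕ ipad = 72 55 36 36; K' ⊕ opad = 18 3f 5c 5c.
m1: inner = H(72 55 36 36 ba d5) = 62 60; tag = H(18 3f 5c 5c 62 60) = d6fb
m2: inner = H(72 55 36 36 6f 64) = 17 ef; tag = H(18 3f 5c 5c 17 ef) = 8b8a
m3: inner = H(72 55 36 36 75 72) = 1d fd; tag = H(18 3f 5c 5c 1d fd) = 9198 ← matches

3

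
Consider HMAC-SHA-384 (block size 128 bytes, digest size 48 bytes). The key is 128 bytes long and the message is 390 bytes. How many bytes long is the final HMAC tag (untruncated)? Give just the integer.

The tag is one SHA-384 digest: 48 bytes.

48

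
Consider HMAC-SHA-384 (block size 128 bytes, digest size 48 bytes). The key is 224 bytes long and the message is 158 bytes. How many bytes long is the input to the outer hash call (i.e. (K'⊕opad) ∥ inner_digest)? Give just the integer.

176

Key is 224 > 128 bytes, so it is hashed to 48 bytes then zero-padded to 128: |K'| = 128.
Outer input = (K'⊕opad) ∥ H(inner) → 128 + 48 = 176 bytes.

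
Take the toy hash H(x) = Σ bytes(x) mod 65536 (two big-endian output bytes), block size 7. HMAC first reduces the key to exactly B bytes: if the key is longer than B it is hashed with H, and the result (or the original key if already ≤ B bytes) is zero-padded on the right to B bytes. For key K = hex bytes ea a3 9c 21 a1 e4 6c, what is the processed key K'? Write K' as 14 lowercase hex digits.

Key hex bytes ea a3 9c 21 a1 e4 6c is exactly B = 7 bytes: K' = ea a3 9c 21 a1 e4 6c.

eaa39c21a1e46c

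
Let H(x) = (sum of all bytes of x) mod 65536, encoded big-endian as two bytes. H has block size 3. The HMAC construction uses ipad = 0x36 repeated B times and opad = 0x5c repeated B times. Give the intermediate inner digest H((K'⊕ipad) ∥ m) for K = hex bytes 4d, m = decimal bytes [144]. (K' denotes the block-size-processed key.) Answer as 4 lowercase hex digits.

0177

Key hex bytes 4d is 1 byte ≤ B = 3; zero-pad to 3 bytes: K' = 4d 00 00.
K' ⊕ ipad = 7b 36 36.
Inner input = 7b 36 36 ∥ 90.
Inner hash: sum = 123+54+54+144 = 375 → 01 77.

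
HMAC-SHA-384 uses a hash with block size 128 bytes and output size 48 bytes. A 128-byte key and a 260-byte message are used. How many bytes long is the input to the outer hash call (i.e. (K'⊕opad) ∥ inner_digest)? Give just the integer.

176

Key is 128 ≤ 128 bytes, zero-padded: |K'| = 128.
Outer input = (K'⊕opad) ∥ H(inner) → 128 + 48 = 176 bytes.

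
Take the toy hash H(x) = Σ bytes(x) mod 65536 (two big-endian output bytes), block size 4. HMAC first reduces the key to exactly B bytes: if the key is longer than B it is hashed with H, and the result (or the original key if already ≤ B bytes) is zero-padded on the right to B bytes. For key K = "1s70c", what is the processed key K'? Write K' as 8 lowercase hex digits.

|K| = 5 > B = 4, so first hash the key.
H(K): sum = 49+115+55+48+99 = 366 → 01 6e.
Zero-pad H(K) = 01 6e to 4 bytes: K' = 01 6e 00 00.

016e0000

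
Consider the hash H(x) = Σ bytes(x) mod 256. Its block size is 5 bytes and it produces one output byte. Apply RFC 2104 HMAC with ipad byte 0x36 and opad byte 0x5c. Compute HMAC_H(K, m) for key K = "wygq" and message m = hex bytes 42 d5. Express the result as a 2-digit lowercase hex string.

89

Key "wygq" = 77 79 67 71 is 4 bytes ≤ B = 5; zero-pad to 5 bytes: K' = 77 79 67 71 00.
K' ⊕ ipad = 41 4f 51 47 36.  K' ⊕ opad = 2b 25 3b 2d 5c.
Inner input = (K'⊕ipad) ∥ m = 41 4f 51 47 36 ∥ 42 d5.
Inner hash: sum = 65+79+81+71+54+66+213 = 629; mod 256 = 117 → 75.
Outer input = (K'⊕opad) ∥ inner = 2b 25 3b 2d 5c ∥ 75.
Outer hash (tag): sum = 43+37+59+45+92+117 = 393; mod 256 = 137 → 89.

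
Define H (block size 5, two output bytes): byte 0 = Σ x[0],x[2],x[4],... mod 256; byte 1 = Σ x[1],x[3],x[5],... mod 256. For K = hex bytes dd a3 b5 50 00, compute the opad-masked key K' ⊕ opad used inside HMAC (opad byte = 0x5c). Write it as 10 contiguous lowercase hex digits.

Key hex bytes dd a3 b5 50 00 is exactly B = 5 bytes: K' = dd a3 b5 50 00.
XOR each byte with 0x5c: dd⊕5c=81, a3⊕5c=ff, b5⊕5c=e9, 50⊕5c=0c, 00⊕5c=5c.

81ffe90c5c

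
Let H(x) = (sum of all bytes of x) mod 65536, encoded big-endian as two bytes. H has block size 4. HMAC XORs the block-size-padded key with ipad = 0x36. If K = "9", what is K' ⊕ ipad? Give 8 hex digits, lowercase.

Key "9" = 39 is 1 byte ≤ B = 4; zero-pad to 4 bytes: K' = 39 00 00 00.
XOR each byte with 0x36: 39⊕36=0f, 00⊕36=36, 00⊕36=36, 00⊕36=36.

0f363636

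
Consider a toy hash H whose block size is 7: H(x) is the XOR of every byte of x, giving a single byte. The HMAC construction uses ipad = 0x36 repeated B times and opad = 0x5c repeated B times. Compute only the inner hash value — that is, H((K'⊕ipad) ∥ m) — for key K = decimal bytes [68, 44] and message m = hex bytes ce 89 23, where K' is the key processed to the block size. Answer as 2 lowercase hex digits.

Key decimal bytes [68, 44] = 44 2c is 2 bytes ≤ B = 7; zero-pad to 7 bytes: K' = 44 2c 00 00 00 00 00.
K' ⊕ ipad = 72 1a 36 36 36 36 36.
Inner input = 72 1a 36 36 36 36 36 ∥ ce 89 23.
Inner hash: XOR 72⊕1a⊕36⊕36⊕36⊕36⊕36⊕ce⊕89⊕23 = 3a.

3a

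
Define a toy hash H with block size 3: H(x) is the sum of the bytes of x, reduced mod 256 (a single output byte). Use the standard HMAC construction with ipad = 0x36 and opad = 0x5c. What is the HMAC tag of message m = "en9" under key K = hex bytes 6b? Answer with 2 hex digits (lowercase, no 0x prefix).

c4

Key hex bytes 6b is 1 byte ≤ B = 3; zero-pad to 3 bytes: K' = 6b 00 00.
K' ⊕ ipad = 5d 36 36.  K' ⊕ opad = 37 5c 5c.
Inner input = (K'⊕ipad) ∥ m = 5d 36 36 ∥ 65 6e 39.
Inner hash: sum = 93+54+54+101+110+57 = 469; mod 256 = 213 → d5.
Outer input = (K'⊕opad) ∥ inner = 37 5c 5c ∥ d5.
Outer hash (tag): sum = 55+92+92+213 = 452; mod 256 = 196 → c4.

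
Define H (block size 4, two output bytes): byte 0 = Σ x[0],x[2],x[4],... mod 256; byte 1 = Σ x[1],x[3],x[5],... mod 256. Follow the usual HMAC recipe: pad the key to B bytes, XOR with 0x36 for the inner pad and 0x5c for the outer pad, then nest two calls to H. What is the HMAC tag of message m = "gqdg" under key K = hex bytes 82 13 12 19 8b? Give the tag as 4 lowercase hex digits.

c9f4

Key hex bytes 82 13 12 19 8b is 5 bytes > B = 4, so hash it first: H(key) = 1f 2c, then zero-pad to 4 bytes: K' = 1f 2c 00 00.
K' ⊕ ipad = 29 1a 36 36.  K' ⊕ opad = 43 70 5c 5c.
Inner input = (K'⊕ipad) ∥ m = 29 1a 36 36 ∥ 67 71 64 67.
Inner hash: even-index sum = 298 mod 256 = 42; odd-index sum = 296 mod 256 = 40 → 2a 28.
Outer input = (K'⊕opad) ∥ inner = 43 70 5c 5c ∥ 2a 28.
Outer hash (tag): even-index sum = 201 mod 256 = 201; odd-index sum = 244 mod 256 = 244 → c9 f4.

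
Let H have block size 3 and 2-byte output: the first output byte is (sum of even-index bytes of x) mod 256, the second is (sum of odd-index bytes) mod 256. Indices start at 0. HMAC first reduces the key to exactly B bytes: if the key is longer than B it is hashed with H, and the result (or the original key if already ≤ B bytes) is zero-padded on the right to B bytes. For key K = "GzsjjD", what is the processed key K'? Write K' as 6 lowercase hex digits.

242800

|K| = 6 > B = 3, so first hash the key.
H(K): even-index sum = 292 mod 256 = 36; odd-index sum = 296 mod 256 = 40 → 24 28.
Zero-pad H(K) = 24 28 to 3 bytes: K' = 24 28 00.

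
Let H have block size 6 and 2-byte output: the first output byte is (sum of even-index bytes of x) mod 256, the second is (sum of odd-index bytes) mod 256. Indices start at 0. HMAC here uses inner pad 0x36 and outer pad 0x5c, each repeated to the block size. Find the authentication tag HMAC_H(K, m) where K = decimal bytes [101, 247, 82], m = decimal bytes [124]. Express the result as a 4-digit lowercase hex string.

0c90

Key decimal bytes [101, 247, 82] = 65 f7 52 is 3 bytes ≤ B = 6; zero-pad to 6 bytes: K' = 65 f7 52 00 00 00.
K' ⊕ ipad = 53 c1 64 36 36 36.  K' ⊕ opad = 39 ab 0e 5c 5c 5c.
Inner input = (K'⊕ipad) ∥ m = 53 c1 64 36 36 36 ∥ 7c.
Inner hash: even-index sum = 361 mod 256 = 105; odd-index sum = 301 mod 256 = 45 → 69 2d.
Outer input = (K'⊕opad) ∥ inner = 39 ab 0e 5c 5c 5c ∥ 69 2d.
Outer hash (tag): even-index sum = 268 mod 256 = 12; odd-index sum = 400 mod 256 = 144 → 0c 90.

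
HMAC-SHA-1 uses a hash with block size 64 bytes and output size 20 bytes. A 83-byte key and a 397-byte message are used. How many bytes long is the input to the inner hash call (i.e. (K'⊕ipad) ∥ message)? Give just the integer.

461

Key is 83 > 64 bytes, so it is hashed to 20 bytes then zero-padded to 64: |K'| = 64.
Inner input = (K'⊕ipad) ∥ m → 64 + 397 = 461 bytes.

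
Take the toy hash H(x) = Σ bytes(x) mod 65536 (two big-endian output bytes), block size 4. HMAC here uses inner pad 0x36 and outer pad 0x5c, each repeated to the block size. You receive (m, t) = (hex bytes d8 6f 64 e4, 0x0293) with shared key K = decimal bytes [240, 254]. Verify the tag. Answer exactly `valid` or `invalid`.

valid

Key decimal bytes [240, 254] = f0 fe is 2 bytes ≤ B = 4; zero-pad to 4 bytes: K' = f0 fe 00 00.
K' ⊕ ipad = c6 c8 36 36; K' ⊕ opad = ac a2 5c 5c.
Inner hash: sum = 198+200+54+54+216+111+100+228 = 1161 → 04 89.
Outer hash (recomputed tag): sum = 172+162+92+92+4+137 = 659 → 02 93.
Recomputed tag = 0293; claimed = 0293 → match.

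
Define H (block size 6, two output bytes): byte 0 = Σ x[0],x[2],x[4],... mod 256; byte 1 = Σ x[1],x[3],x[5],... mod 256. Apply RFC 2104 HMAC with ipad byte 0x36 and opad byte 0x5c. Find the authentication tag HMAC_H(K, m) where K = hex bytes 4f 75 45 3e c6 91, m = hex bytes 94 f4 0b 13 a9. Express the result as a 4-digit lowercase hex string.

ea51

Key hex bytes 4f 75 45 3e c6 91 is exactly B = 6 bytes: K' = 4f 75 45 3e c6 91.
K' ⊕ ipad = 79 43 73 08 f0 a7.  K' ⊕ opad = 13 29 19 62 9a cd.
Inner input = (K'⊕ipad) ∥ m = 79 43 73 08 f0 a7 ∥ 94 f4 0b 13 a9.
Inner hash: even-index sum = 804 mod 256 = 36; odd-index sum = 505 mod 256 = 249 → 24 f9.
Outer input = (K'⊕opad) ∥ inner = 13 29 19 62 9a cd ∥ 24 f9.
Outer hash (tag): even-index sum = 234 mod 256 = 234; odd-index sum = 593 mod 256 = 81 → ea 51.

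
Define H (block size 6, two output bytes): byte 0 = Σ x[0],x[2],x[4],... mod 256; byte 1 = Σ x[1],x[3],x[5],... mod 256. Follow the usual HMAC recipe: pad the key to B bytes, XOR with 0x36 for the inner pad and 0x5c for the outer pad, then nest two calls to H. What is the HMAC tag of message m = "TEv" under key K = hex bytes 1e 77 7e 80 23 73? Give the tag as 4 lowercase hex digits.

Key hex bytes 1e 77 7e 80 23 73 is exactly B = 6 bytes: K' = 1e 77 7e 80 23 73.
K' ⊕ ipad = 28 41 48 b6 15 45.  K' ⊕ opad = 42 2b 22 dc 7f 2f.
Inner input = (K'⊕ipad) ∥ m = 28 41 48 b6 15 45 ∥ 54 45 76.
Inner hash: even-index sum = 335 mod 256 = 79; odd-index sum = 385 mod 256 = 129 → 4f 81.
Outer input = (K'⊕opad) ∥ inner = 42 2b 22 dc 7f 2f ∥ 4f 81.
Outer hash (tag): even-index sum = 306 mod 256 = 50; odd-index sum = 439 mod 256 = 183 → 32 b7.

32b7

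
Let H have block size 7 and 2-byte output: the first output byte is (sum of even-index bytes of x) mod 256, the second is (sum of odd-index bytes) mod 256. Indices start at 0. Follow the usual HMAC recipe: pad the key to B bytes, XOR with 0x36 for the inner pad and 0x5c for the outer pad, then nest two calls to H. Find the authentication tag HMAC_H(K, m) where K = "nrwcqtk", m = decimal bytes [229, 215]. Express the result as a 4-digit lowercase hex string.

Key "nrwcqtk" = 6e 72 77 63 71 74 6b is exactly B = 7 bytes: K' = 6e 72 77 63 71 74 6b.
K' ⊕ ipad = 58 44 41 55 47 42 5d.  K' ⊕ opad = 32 2e 2b 3f 2d 28 37.
Inner input = (K'⊕ipad) ∥ m = 58 44 41 55 47 42 5d ∥ e5 d7.
Inner hash: even-index sum = 532 mod 256 = 20; odd-index sum = 448 mod 256 = 192 → 14 c0.
Outer input = (K'⊕opad) ∥ inner = 32 2e 2b 3f 2d 28 37 ∥ 14 c0.
Outer hash (tag): even-index sum = 385 mod 256 = 129; odd-index sum = 169 mod 256 = 169 → 81 a9.

81a9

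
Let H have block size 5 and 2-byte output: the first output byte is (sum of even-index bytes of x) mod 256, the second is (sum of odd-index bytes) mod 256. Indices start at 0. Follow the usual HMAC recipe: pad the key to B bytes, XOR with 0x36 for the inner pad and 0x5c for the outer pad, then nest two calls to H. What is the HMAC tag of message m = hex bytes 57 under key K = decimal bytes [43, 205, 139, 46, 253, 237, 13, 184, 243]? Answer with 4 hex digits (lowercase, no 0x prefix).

ca49

Key decimal bytes [43, 205, 139, 46, 253, 237, 13, 184, 243] = 2b cd 8b 2e fd ed 0d b8 f3 is 9 bytes > B = 5, so hash it first: H(key) = b3 a0, then zero-pad to 5 bytes: K' = b3 a0 00 00 00.
K' ⊕ ipad = 85 96 36 36 36.  K' ⊕ opad = ef fc 5c 5c 5c.
Inner input = (K'⊕ipad) ∥ m = 85 96 36 36 36 ∥ 57.
Inner hash: even-index sum = 241 mod 256 = 241; odd-index sum = 291 mod 256 = 35 → f1 23.
Outer input = (K'⊕opad) ∥ inner = ef fc 5c 5c 5c ∥ f1 23.
Outer hash (tag): even-index sum = 458 mod 256 = 202; odd-index sum = 585 mod 256 = 73 → ca 49.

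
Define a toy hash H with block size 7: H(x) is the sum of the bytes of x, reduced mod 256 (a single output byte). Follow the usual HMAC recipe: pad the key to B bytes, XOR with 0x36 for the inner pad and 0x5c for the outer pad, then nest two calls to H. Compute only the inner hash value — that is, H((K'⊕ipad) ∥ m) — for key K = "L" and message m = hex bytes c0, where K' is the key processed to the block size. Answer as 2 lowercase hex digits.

Key "L" = 4c is 1 byte ≤ B = 7; zero-pad to 7 bytes: K' = 4c 00 00 00 00 00 00.
K' ⊕ ipad = 7a 36 36 36 36 36 36.
Inner input = 7a 36 36 36 36 36 36 ∥ c0.
Inner hash: sum = 122+54+54+54+54+54+54+192 = 638; mod 256 = 126 → 7e.

7e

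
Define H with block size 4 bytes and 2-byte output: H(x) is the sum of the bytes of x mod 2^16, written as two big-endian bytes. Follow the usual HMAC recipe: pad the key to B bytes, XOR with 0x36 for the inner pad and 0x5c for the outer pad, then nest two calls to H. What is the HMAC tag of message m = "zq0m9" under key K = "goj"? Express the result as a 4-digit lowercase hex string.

Key "goj" = 67 6f 6a is 3 bytes ≤ B = 4; zero-pad to 4 bytes: K' = 67 6f 6a 00.
K' ⊕ ipad = 51 59 5c 36.  K' ⊕ opad = 3b 33 36 5c.
Inner input = (K'⊕ipad) ∥ m = 51 59 5c 36 ∥ 7a 71 30 6d 39.
Inner hash: sum = 81+89+92+54+122+113+48+109+57 = 765 → 02 fd.
Outer input = (K'⊕opad) ∥ inner = 3b 33 36 5c ∥ 02 fd.
Outer hash (tag): sum = 59+51+54+92+2+253 = 511 → 01 ff.

01ff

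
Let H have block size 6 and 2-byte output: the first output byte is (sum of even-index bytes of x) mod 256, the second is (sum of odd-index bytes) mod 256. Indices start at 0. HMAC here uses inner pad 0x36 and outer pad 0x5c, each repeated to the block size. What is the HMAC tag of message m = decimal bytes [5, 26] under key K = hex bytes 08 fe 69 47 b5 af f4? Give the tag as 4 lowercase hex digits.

Key hex bytes 08 fe 69 47 b5 af f4 is 7 bytes > B = 6, so hash it first: H(key) = 1a f4, then zero-pad to 6 bytes: K' = 1a f4 00 00 00 00.
K' ⊕ ipad = 2c c2 36 36 36 36.  K' ⊕ opad = 46 a8 5c 5c 5c 5c.
Inner input = (K'⊕ipad) ∥ m = 2c c2 36 36 36 36 ∥ 05 1a.
Inner hash: even-index sum = 157 mod 256 = 157; odd-index sum = 328 mod 256 = 72 → 9d 48.
Outer input = (K'⊕opad) ∥ inner = 46 a8 5c 5c 5c 5c ∥ 9d 48.
Outer hash (tag): even-index sum = 411 mod 256 = 155; odd-index sum = 424 mod 256 = 168 → 9b a8.

9ba8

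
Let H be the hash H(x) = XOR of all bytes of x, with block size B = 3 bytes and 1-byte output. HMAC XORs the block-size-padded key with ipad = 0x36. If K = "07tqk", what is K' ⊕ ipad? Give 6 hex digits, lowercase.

Key "07tqk" = 30 37 74 71 6b is 5 bytes > B = 3, so hash it first: H(key) = 69, then zero-pad to 3 bytes: K' = 69 00 00.
XOR each byte with 0x36: 69⊕36=5f, 00⊕36=36, 00⊕36=36.

5f3636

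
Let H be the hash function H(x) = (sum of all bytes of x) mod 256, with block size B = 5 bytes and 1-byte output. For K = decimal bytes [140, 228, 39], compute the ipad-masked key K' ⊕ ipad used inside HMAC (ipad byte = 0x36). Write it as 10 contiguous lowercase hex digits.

bad2113636

Key decimal bytes [140, 228, 39] = 8c e4 27 is 3 bytes ≤ B = 5; zero-pad to 5 bytes: K' = 8c e4 27 00 00.
XOR each byte with 0x36: 8c⊕36=ba, e4⊕36=d2, 27⊕36=11, 00⊕36=36, 00⊕36=36.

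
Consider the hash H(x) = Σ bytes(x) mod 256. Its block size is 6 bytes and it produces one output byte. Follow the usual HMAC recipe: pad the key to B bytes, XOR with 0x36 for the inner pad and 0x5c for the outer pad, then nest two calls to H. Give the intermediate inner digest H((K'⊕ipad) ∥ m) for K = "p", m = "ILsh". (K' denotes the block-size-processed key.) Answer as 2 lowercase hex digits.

c4

Key "p" = 70 is 1 byte ≤ B = 6; zero-pad to 6 bytes: K' = 70 00 00 00 00 00.
K' ⊕ ipad = 46 36 36 36 36 36.
Inner input = 46 36 36 36 36 36 ∥ 49 4c 73 68.
Inner hash: sum = 70+54+54+54+54+54+73+76+115+104 = 708; mod 256 = 196 → c4.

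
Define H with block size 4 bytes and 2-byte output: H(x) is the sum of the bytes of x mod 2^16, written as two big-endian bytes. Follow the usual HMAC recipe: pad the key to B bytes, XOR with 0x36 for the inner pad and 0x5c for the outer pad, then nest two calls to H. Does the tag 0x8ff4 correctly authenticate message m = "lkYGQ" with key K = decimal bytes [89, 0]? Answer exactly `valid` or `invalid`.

invalid

Key decimal bytes [89, 0] = 59 00 is 2 bytes ≤ B = 4; zero-pad to 4 bytes: K' = 59 00 00 00.
K' ⊕ ipad = 6f 36 36 36; K' ⊕ opad = 05 5c 5c 5c.
Inner hash: sum = 111+54+54+54+108+107+89+71+81 = 729 → 02 d9.
Outer hash (recomputed tag): sum = 5+92+92+92+2+217 = 500 → 01 f4.
Recomputed tag = 01f4; claimed = 8ff4 → mismatch.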